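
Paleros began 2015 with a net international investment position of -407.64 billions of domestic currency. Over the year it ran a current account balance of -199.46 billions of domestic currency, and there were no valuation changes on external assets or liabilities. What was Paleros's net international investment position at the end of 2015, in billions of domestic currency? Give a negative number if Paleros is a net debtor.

-607.10

With no valuation effects, change in NIIP = current account = -199.46
End-of-year NIIP = -407.64 + (-199.46) = -607.10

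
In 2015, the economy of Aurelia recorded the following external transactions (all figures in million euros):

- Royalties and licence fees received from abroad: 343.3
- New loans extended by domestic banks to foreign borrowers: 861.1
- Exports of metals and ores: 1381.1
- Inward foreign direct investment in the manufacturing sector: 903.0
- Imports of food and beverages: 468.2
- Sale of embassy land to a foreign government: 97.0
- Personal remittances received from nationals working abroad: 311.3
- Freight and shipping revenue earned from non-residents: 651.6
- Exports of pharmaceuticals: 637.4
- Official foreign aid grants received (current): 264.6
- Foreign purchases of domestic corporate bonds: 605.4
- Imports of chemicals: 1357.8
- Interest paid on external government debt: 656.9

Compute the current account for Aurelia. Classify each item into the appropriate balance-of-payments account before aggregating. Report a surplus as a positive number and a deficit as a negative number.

Goods: -468.2 + 637.4 + 1381.1 - 1357.8 = 192.5
Services: 343.3 + 651.6 = 994.9
Primary income: -656.9
Secondary income: 311.3 + 264.6 = 575.9
Current account = 192.5 + 994.9 + (-656.9) + 575.9 = 1106.4
(Excluded from the current account — financial account: new loans extended by domestic banks to foreign borrowers 861.1, inward foreign direct investment in the manufacturing sector 903.0, foreign purchases of domestic corporate bonds 605.4; capital account: sale of embassy land to a foreign government 97.0.)

1106.4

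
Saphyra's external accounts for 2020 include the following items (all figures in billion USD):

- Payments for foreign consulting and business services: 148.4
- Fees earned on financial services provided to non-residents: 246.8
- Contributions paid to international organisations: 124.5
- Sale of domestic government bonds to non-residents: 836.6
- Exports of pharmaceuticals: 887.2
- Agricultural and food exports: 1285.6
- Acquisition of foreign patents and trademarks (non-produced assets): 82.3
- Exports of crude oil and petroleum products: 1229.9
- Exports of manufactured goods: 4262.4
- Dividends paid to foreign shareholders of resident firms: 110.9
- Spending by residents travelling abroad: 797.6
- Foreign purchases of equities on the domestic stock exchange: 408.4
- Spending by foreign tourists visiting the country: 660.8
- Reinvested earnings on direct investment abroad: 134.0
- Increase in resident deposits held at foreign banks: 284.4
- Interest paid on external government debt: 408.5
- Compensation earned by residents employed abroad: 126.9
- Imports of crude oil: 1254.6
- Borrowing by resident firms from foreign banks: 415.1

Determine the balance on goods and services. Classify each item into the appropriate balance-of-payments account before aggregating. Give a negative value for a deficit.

Goods: 4262.4 - 1254.6 + 1285.6 + 887.2 + 1229.9 = 6410.5
Services: 246.8 + 660.8 - 797.6 - 148.4 = -38.4
Trade balance = 6410.5 + (-38.4) = 6372.1
(Excluded from the trade balance — secondary income: contributions paid to international organisations 124.5; financial account: sale of domestic government bonds to non-residents 836.6, foreign purchases of equities on the domestic stock exchange 408.4, increase in resident deposits held at foreign banks 284.4, borrowing by resident firms from foreign banks 415.1; capital account: acquisition of foreign patents and trademarks (non-produced assets) 82.3; primary income: dividends paid to foreign shareholders of resident firms 110.9, reinvested earnings on direct investment abroad 134.0, interest paid on external government debt 408.5, compensation earned by residents employed abroad 126.9.)

6372.1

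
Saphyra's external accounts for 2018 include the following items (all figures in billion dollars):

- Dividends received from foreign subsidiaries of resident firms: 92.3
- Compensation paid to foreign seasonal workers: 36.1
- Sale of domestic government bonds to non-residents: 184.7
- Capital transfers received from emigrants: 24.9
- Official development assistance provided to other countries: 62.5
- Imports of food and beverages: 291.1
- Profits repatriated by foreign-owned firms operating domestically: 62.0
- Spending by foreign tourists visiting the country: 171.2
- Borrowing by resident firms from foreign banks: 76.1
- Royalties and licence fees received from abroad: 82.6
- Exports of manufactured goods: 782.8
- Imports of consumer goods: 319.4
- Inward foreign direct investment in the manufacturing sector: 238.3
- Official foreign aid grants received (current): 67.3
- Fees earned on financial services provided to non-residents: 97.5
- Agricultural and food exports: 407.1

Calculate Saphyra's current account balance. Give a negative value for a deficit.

Goods: -291.1 + 407.1 + 782.8 - 319.4 = 579.4
Services: 97.5 + 82.6 + 171.2 = 351.3
Primary income: 92.3 - 62.0 - 36.1 = -5.8
Secondary income: -62.5 + 67.3 = 4.8
Current account = 579.4 + 351.3 + (-5.8) + 4.8 = 929.7
(Excluded from the current account — financial account: sale of domestic government bonds to non-residents 184.7, borrowing by resident firms from foreign banks 76.1, inward foreign direct investment in the manufacturing sector 238.3; capital account: capital transfers received from emigrants 24.9.)

929.7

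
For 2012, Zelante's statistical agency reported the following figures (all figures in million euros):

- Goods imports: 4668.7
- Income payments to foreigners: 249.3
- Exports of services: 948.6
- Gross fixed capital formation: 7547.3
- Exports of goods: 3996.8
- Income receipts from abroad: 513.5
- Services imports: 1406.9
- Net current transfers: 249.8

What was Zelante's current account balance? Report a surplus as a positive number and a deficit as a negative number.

Goods balance = 3996.8 - 4668.7 = -671.9
Services balance = 948.6 - 1406.9 = -458.3
Trade balance (goods + services) = -671.9 + (-458.3) = -1130.2
Net primary income = 513.5 - 249.3 = 264.2
Net secondary income = 249.8
Current account = -1130.2 + 264.2 + 249.8 = -616.2

-616.2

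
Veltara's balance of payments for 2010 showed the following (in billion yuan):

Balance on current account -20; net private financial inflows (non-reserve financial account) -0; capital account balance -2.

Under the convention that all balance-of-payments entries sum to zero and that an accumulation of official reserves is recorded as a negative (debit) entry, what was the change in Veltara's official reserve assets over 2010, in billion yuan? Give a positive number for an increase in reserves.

Official reserve transactions balance = -((-20) + (-2) + -0) = 22
An accumulation of reserves is recorded as a debit (negative entry), so the change in the stock of reserves is the negative of that balance.
Change in official reserves = -(22) = -22

-22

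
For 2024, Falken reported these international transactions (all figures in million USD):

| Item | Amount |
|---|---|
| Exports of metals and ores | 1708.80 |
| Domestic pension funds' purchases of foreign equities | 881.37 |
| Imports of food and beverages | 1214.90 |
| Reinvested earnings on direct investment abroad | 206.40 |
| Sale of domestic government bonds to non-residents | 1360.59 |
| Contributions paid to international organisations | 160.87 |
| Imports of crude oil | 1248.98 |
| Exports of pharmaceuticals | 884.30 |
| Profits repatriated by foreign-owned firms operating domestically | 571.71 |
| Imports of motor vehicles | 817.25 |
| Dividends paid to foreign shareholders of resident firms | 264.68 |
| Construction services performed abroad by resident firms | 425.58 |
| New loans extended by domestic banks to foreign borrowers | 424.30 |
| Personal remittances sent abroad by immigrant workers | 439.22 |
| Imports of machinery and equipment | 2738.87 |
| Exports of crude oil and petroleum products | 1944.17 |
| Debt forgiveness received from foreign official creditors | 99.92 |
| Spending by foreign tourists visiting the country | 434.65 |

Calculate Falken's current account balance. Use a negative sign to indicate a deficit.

Goods: -1248.98 - 817.25 + 884.30 + 1708.80 - 2738.87 - 1214.90 + 1944.17 = -1482.73
Services: 425.58 + 434.65 = 860.23
Primary income: -571.71 + 206.40 - 264.68 = -629.99
Secondary income: -160.87 - 439.22 = -600.09
Current account = (-1482.73) + 860.23 + (-629.99) + (-600.09) = -1852.58
(Excluded from the current account — financial account: domestic pension funds' purchases of foreign equities 881.37, sale of domestic government bonds to non-residents 1360.59, new loans extended by domestic banks to foreign borrowers 424.30; capital account: debt forgiveness received from foreign official creditors 99.92.)

-1852.58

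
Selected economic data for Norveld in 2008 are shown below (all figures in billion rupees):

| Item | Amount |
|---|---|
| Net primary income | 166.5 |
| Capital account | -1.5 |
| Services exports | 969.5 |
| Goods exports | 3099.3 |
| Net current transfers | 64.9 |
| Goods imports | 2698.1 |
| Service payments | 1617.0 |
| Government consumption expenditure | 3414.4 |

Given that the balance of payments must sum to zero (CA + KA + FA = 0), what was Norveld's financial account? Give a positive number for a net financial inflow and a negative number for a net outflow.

Goods balance = 3099.3 - 2698.1 = 401.2
Services balance = 969.5 - 1617.0 = -647.5
Trade balance (goods + services) = 401.2 + (-647.5) = -246.3
Net primary income = 166.5
Net secondary income = 64.9
Current account = -246.3 + 166.5 + 64.9 = -14.9
Financial account = -(-14.9 + (-1.5)) = 16.4

16.4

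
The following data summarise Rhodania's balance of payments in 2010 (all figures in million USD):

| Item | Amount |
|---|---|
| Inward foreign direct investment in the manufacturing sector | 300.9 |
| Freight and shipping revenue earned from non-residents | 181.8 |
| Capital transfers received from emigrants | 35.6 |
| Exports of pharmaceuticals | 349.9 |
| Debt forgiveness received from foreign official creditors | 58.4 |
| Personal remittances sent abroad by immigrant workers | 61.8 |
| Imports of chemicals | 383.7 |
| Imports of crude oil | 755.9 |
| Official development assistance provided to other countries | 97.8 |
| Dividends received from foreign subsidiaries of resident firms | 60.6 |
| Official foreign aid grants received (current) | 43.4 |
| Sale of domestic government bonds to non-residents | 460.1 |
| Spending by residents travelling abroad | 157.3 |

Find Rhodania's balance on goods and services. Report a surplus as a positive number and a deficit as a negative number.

Goods: 349.9 - 755.9 - 383.7 = -789.7
Services: -157.3 + 181.8 = 24.5
Trade balance = -789.7 + 24.5 = -765.2
(Excluded from the trade balance — financial account: inward foreign direct investment in the manufacturing sector 300.9, sale of domestic government bonds to non-residents 460.1; capital account: capital transfers received from emigrants 35.6, debt forgiveness received from foreign official creditors 58.4; secondary income: personal remittances sent abroad by immigrant workers 61.8, official development assistance provided to other countries 97.8, official foreign aid grants received (current) 43.4; primary income: dividends received from foreign subsidiaries of resident firms 60.6.)

-765.2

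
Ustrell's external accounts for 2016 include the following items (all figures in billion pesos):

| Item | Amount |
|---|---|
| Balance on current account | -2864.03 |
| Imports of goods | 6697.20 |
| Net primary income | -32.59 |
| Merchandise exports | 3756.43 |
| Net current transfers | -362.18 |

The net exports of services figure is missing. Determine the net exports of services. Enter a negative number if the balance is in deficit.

471.51

Current account = goods balance + services balance + net primary income + net secondary income
Sum of the known components = -3335.54
Net exports of services = CA - (known components) = -2864.03 - (-3335.54) = 471.51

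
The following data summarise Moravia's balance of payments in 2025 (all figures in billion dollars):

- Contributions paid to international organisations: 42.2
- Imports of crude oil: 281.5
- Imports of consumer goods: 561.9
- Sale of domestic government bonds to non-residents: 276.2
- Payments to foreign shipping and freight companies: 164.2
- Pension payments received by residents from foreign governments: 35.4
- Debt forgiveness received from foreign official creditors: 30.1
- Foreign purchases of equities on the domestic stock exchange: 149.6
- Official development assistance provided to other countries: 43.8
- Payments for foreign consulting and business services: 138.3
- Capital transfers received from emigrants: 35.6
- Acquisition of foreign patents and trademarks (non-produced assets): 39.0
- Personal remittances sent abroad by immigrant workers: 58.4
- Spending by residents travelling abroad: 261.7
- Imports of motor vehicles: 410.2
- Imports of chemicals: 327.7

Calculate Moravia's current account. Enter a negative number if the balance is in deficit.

Goods: -327.7 - 410.2 - 281.5 - 561.9 = -1581.3
Services: -261.7 - 138.3 - 164.2 = -564.2
Secondary income: -58.4 - 43.8 + 35.4 - 42.2 = -109.0
Current account = (-1581.3) + (-564.2) + (-109.0) = -2254.5
(Excluded from the current account — financial account: sale of domestic government bonds to non-residents 276.2, foreign purchases of equities on the domestic stock exchange 149.6; capital account: debt forgiveness received from foreign official creditors 30.1, capital transfers received from emigrants 35.6, acquisition of foreign patents and trademarks (non-produced assets) 39.0.)

-2254.5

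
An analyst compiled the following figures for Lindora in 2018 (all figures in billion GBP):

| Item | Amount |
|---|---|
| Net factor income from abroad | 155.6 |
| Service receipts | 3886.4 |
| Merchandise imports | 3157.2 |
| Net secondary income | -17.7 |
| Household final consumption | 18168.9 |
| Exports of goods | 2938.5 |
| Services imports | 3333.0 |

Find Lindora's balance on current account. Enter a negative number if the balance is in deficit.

Goods balance = 2938.5 - 3157.2 = -218.7
Services balance = 3886.4 - 3333.0 = 553.4
Trade balance (goods + services) = -218.7 + 553.4 = 334.7
Net primary income = 155.6
Net secondary income = -17.7
Current account = 334.7 + 155.6 + (-17.7) = 472.6

472.6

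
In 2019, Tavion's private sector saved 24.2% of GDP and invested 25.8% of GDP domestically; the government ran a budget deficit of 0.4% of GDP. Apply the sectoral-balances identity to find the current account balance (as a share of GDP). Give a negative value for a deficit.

-2.0

By the sectoral-balances identity, CA = (S_private - I) + (T - G).
Private balance = 24.2 - 25.8 = -1.6
Government balance (T - G) = -0.4
CA = -1.6 + (-0.4) = -2.0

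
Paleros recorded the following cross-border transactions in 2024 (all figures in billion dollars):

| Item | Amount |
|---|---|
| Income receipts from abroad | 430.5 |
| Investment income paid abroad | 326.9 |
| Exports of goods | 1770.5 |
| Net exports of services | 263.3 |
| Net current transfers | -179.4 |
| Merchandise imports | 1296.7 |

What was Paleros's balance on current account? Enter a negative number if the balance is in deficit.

661.3

Goods balance = 1770.5 - 1296.7 = 473.8
Services balance = 263.3
Trade balance (goods + services) = 473.8 + 263.3 = 737.1
Net primary income = 430.5 - 326.9 = 103.6
Net secondary income = -179.4
Current account = 737.1 + 103.6 + (-179.4) = 661.3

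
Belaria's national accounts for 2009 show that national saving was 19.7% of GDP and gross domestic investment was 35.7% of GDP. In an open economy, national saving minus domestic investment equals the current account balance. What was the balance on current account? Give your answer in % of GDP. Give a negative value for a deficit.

S - I = CA (net lending to the rest of the world).
CA = S - I = 19.7 - 35.7 = -16.0

-16.0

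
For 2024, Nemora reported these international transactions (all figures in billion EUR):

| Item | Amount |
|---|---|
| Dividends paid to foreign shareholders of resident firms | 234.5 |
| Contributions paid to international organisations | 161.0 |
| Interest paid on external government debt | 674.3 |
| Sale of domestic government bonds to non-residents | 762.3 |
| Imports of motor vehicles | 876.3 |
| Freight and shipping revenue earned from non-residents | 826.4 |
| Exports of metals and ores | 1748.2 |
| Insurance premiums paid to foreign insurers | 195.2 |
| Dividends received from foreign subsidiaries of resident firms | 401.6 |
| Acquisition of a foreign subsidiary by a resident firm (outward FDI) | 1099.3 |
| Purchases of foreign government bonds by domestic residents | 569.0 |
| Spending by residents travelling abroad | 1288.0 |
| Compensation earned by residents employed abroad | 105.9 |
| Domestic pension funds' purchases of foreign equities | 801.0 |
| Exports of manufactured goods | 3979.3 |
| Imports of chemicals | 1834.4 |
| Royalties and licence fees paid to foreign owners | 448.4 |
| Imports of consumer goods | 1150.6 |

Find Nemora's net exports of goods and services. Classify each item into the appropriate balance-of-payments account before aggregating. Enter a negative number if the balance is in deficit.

761.0

Goods: -1834.4 + 1748.2 - 1150.6 + 3979.3 - 876.3 = 1866.2
Services: -1288.0 + 826.4 - 448.4 - 195.2 = -1105.2
Trade balance = 1866.2 + (-1105.2) = 761.0
(Excluded from the trade balance — primary income: dividends paid to foreign shareholders of resident firms 234.5, interest paid on external government debt 674.3, dividends received from foreign subsidiaries of resident firms 401.6, compensation earned by residents employed abroad 105.9; secondary income: contributions paid to international organisations 161.0; financial account: sale of domestic government bonds to non-residents 762.3, acquisition of a foreign subsidiary by a resident firm (outward FDI) 1099.3, purchases of foreign government bonds by domestic residents 569.0, domestic pension funds' purchases of foreign equities 801.0.)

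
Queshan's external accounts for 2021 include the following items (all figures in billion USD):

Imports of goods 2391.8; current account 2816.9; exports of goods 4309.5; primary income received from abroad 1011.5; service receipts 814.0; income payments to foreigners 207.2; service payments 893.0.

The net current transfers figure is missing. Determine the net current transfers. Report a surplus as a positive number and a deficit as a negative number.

Current account = goods balance + services balance + net primary income + net secondary income
Sum of the known components = 2643.0
Net current transfers = CA - (known components) = 2816.9 - 2643.0 = 173.9

173.9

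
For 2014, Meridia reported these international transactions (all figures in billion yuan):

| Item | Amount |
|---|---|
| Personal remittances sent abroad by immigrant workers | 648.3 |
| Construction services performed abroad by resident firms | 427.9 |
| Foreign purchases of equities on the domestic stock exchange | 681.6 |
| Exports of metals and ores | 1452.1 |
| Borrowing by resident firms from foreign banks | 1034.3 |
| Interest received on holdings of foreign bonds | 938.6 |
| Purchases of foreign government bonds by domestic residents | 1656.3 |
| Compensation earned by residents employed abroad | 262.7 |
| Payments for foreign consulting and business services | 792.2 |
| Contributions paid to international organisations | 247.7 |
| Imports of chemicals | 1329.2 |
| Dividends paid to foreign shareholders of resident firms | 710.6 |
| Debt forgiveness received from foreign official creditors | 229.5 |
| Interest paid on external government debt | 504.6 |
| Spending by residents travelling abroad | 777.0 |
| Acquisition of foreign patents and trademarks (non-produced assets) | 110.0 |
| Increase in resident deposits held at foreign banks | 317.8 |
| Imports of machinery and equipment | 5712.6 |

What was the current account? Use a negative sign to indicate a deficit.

Goods: -5712.6 + 1452.1 - 1329.2 = -5589.7
Services: -792.2 + 427.9 - 777.0 = -1141.3
Primary income: 938.6 - 504.6 + 262.7 - 710.6 = -13.9
Secondary income: -247.7 - 648.3 = -896.0
Current account = (-5589.7) + (-1141.3) + (-13.9) + (-896.0) = -7640.9
(Excluded from the current account — financial account: foreign purchases of equities on the domestic stock exchange 681.6, borrowing by resident firms from foreign banks 1034.3, purchases of foreign government bonds by domestic residents 1656.3, increase in resident deposits held at foreign banks 317.8; capital account: debt forgiveness received from foreign official creditors 229.5, acquisition of foreign patents and trademarks (non-produced assets) 110.0.)

-7640.9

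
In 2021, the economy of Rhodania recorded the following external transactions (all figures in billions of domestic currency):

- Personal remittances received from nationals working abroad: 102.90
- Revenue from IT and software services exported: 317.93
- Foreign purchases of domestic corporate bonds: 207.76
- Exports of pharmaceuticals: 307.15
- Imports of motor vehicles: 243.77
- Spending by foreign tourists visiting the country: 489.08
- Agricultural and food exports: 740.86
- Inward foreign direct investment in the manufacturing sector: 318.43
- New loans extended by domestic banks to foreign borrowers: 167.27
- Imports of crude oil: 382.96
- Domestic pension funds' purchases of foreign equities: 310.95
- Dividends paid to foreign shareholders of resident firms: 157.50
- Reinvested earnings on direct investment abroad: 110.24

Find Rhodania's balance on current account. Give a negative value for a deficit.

Goods: 307.15 - 243.77 + 740.86 - 382.96 = 421.28
Services: 317.93 + 489.08 = 807.01
Primary income: 110.24 - 157.50 = -47.26
Secondary income: 102.90
Current account = 421.28 + 807.01 + (-47.26) + 102.90 = 1283.93
(Excluded from the current account — financial account: foreign purchases of domestic corporate bonds 207.76, inward foreign direct investment in the manufacturing sector 318.43, new loans extended by domestic banks to foreign borrowers 167.27, domestic pension funds' purchases of foreign equities 310.95.)

1283.93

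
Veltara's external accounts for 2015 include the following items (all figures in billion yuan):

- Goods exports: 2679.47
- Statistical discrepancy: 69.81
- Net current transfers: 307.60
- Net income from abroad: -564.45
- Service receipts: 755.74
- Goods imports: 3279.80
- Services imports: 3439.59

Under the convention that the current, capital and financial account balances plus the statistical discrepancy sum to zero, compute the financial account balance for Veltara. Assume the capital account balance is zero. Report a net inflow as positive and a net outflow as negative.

3471.22

Goods balance = 2679.47 - 3279.80 = -600.33
Services balance = 755.74 - 3439.59 = -2683.85
Trade balance (goods + services) = -600.33 + (-2683.85) = -3284.18
Net primary income = -564.45
Net secondary income = 307.60
Current account = -3284.18 + (-564.45) + 307.60 = -3541.03
Financial account = -(-3541.03 + 69.81) = 3471.22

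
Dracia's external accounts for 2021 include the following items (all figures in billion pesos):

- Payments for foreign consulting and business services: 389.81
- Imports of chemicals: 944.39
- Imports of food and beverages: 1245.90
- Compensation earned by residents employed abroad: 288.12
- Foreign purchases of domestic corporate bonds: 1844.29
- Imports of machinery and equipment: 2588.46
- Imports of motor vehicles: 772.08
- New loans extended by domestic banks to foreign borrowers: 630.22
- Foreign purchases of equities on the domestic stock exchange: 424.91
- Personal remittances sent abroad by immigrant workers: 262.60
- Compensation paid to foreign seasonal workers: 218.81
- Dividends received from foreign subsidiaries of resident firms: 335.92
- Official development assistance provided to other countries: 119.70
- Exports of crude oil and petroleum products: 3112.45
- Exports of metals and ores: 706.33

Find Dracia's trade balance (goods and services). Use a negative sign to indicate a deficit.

-2121.86

Goods: -944.39 + 3112.45 - 1245.90 - 772.08 - 2588.46 + 706.33 = -1732.05
Services: -389.81
Trade balance = -1732.05 + (-389.81) = -2121.86
(Excluded from the trade balance — primary income: compensation earned by residents employed abroad 288.12, compensation paid to foreign seasonal workers 218.81, dividends received from foreign subsidiaries of resident firms 335.92; financial account: foreign purchases of domestic corporate bonds 1844.29, new loans extended by domestic banks to foreign borrowers 630.22, foreign purchases of equities on the domestic stock exchange 424.91; secondary income: personal remittances sent abroad by immigrant workers 262.60, official development assistance provided to other countries 119.70.)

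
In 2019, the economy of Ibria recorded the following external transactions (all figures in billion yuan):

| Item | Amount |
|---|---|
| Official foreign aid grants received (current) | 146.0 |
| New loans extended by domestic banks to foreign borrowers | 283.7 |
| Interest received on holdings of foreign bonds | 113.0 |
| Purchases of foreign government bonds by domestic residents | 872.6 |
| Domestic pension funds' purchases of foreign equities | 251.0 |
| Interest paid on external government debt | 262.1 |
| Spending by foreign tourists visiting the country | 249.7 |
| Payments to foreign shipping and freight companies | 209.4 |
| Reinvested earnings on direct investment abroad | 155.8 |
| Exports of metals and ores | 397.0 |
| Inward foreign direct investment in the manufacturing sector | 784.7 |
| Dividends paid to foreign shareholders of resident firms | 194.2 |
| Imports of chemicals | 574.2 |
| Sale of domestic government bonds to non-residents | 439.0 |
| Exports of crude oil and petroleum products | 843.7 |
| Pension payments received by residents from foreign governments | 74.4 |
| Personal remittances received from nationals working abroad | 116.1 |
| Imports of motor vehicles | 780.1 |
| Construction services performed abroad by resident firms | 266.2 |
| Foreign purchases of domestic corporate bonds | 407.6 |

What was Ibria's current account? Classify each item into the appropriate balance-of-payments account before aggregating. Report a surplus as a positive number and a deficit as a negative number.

Goods: -574.2 + 397.0 - 780.1 + 843.7 = -113.6
Services: 266.2 - 209.4 + 249.7 = 306.5
Primary income: -194.2 + 155.8 - 262.1 + 113.0 = -187.5
Secondary income: 116.1 + 74.4 + 146.0 = 336.5
Current account = (-113.6) + 306.5 + (-187.5) + 336.5 = 341.9
(Excluded from the current account — financial account: new loans extended by domestic banks to foreign borrowers 283.7, purchases of foreign government bonds by domestic residents 872.6, domestic pension funds' purchases of foreign equities 251.0, inward foreign direct investment in the manufacturing sector 784.7, sale of domestic government bonds to non-residents 439.0, foreign purchases of domestic corporate bonds 407.6.)

341.9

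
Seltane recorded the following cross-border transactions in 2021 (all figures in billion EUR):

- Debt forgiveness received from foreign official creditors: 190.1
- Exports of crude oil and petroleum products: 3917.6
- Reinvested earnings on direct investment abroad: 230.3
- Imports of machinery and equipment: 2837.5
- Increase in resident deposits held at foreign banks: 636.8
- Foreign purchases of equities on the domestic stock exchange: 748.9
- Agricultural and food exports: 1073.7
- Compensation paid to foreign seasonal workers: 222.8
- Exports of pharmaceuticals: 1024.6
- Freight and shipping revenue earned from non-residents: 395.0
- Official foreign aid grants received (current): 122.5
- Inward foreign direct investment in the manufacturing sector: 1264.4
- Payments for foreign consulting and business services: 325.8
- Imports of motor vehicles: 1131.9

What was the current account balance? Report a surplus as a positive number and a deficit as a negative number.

2245.7

Goods: 3917.6 + 1073.7 - 1131.9 + 1024.6 - 2837.5 = 2046.5
Services: -325.8 + 395.0 = 69.2
Primary income: -222.8 + 230.3 = 7.5
Secondary income: 122.5
Current account = 2046.5 + 69.2 + 7.5 + 122.5 = 2245.7
(Excluded from the current account — capital account: debt forgiveness received from foreign official creditors 190.1; financial account: increase in resident deposits held at foreign banks 636.8, foreign purchases of equities on the domestic stock exchange 748.9, inward foreign direct investment in the manufacturing sector 1264.4.)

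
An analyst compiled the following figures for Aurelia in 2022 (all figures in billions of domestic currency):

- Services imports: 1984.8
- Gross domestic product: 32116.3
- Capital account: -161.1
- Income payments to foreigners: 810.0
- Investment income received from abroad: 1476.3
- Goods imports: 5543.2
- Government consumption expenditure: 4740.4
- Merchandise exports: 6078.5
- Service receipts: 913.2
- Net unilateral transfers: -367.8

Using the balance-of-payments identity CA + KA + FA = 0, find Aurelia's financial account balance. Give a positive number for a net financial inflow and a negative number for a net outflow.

398.9

Goods balance = 6078.5 - 5543.2 = 535.3
Services balance = 913.2 - 1984.8 = -1071.6
Trade balance (goods + services) = 535.3 + (-1071.6) = -536.3
Net primary income = 1476.3 - 810.0 = 666.3
Net secondary income = -367.8
Current account = -536.3 + 666.3 + (-367.8) = -237.8
Financial account = -(-237.8 + (-161.1)) = 398.9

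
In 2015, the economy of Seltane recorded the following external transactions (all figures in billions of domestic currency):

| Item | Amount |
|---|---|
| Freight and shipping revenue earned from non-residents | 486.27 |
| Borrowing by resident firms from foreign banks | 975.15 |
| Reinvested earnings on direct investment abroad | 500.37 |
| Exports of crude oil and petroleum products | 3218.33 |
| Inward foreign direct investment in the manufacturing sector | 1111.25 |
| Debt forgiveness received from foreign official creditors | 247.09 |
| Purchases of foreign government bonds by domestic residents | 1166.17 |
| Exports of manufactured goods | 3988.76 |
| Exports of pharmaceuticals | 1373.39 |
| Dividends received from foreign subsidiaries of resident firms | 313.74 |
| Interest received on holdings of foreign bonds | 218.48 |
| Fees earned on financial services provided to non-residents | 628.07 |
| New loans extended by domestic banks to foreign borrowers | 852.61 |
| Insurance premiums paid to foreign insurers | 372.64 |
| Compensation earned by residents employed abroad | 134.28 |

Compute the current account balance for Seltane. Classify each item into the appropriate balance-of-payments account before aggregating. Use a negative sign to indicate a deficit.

Goods: 1373.39 + 3218.33 + 3988.76 = 8580.48
Services: 628.07 - 372.64 + 486.27 = 741.70
Primary income: 500.37 + 134.28 + 313.74 + 218.48 = 1166.87
Current account = 8580.48 + 741.70 + 1166.87 = 10489.05
(Excluded from the current account — financial account: borrowing by resident firms from foreign banks 975.15, inward foreign direct investment in the manufacturing sector 1111.25, purchases of foreign government bonds by domestic residents 1166.17, new loans extended by domestic banks to foreign borrowers 852.61; capital account: debt forgiveness received from foreign official creditors 247.09.)

10489.05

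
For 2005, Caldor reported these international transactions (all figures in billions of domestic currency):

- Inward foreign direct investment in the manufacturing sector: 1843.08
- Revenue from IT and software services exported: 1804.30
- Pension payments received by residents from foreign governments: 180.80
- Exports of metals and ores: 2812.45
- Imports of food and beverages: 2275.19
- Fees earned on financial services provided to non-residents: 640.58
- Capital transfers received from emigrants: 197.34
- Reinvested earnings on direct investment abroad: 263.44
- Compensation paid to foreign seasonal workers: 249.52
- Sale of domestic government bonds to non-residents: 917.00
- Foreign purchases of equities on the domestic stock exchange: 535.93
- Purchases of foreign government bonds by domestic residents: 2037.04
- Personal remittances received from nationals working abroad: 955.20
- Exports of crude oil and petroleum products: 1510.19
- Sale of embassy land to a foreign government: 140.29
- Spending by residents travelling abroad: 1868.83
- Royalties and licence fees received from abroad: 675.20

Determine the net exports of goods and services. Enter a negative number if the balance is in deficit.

Goods: 1510.19 + 2812.45 - 2275.19 = 2047.45
Services: 640.58 - 1868.83 + 1804.30 + 675.20 = 1251.25
Trade balance = 2047.45 + 1251.25 = 3298.70
(Excluded from the trade balance — financial account: inward foreign direct investment in the manufacturing sector 1843.08, sale of domestic government bonds to non-residents 917.00, foreign purchases of equities on the domestic stock exchange 535.93, purchases of foreign government bonds by domestic residents 2037.04; secondary income: pension payments received by residents from foreign governments 180.80, personal remittances received from nationals working abroad 955.20; capital account: capital transfers received from emigrants 197.34, sale of embassy land to a foreign government 140.29; primary income: reinvested earnings on direct investment abroad 263.44, compensation paid to foreign seasonal workers 249.52.)

3298.70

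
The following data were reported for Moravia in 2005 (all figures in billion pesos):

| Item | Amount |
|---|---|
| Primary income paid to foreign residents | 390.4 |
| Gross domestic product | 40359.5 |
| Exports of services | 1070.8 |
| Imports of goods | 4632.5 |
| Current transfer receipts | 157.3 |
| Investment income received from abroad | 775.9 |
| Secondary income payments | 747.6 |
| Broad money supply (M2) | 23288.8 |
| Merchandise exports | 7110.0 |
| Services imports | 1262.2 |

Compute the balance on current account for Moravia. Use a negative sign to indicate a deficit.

2081.3

Goods balance = 7110.0 - 4632.5 = 2477.5
Services balance = 1070.8 - 1262.2 = -191.4
Trade balance (goods + services) = 2477.5 + (-191.4) = 2286.1
Net primary income = 775.9 - 390.4 = 385.5
Net secondary income = 157.3 - 747.6 = -590.3
Current account = 2286.1 + 385.5 + (-590.3) = 2081.3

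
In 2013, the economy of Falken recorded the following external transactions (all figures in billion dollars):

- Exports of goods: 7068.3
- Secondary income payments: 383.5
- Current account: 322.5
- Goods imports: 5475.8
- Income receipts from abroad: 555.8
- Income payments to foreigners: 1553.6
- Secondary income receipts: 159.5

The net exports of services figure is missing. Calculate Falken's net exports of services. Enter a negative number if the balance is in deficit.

-48.2

Current account = goods balance + services balance + net primary income + net secondary income
Sum of the known components = 370.7
Net exports of services = CA - (known components) = 322.5 - 370.7 = -48.2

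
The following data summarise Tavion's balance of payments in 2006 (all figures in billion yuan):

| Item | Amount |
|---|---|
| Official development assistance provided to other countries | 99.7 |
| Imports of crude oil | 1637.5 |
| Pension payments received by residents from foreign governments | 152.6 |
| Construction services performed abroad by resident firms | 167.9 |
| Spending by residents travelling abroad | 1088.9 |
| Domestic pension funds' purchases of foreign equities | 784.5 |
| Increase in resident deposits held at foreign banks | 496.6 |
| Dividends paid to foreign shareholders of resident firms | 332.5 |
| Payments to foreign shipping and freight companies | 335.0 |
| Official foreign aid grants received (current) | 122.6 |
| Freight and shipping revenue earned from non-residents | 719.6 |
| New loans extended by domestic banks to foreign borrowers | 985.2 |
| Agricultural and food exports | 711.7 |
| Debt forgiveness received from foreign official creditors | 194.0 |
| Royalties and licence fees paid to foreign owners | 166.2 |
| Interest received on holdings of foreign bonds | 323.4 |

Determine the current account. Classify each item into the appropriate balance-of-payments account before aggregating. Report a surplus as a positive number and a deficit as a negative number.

-1462.0

Goods: 711.7 - 1637.5 = -925.8
Services: 719.6 - 335.0 - 166.2 - 1088.9 + 167.9 = -702.6
Primary income: -332.5 + 323.4 = -9.1
Secondary income: 152.6 - 99.7 + 122.6 = 175.5
Current account = (-925.8) + (-702.6) + (-9.1) + 175.5 = -1462.0
(Excluded from the current account — financial account: domestic pension funds' purchases of foreign equities 784.5, increase in resident deposits held at foreign banks 496.6, new loans extended by domestic banks to foreign borrowers 985.2; capital account: debt forgiveness received from foreign official creditors 194.0.)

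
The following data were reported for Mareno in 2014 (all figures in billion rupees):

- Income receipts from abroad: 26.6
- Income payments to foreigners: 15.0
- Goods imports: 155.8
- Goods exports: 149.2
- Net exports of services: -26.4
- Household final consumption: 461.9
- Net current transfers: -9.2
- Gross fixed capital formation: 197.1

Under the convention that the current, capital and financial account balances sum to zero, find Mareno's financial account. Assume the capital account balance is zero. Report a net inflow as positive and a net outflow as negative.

Goods balance = 149.2 - 155.8 = -6.6
Services balance = -26.4
Trade balance (goods + services) = -6.6 + (-26.4) = -33.0
Net primary income = 26.6 - 15.0 = 11.6
Net secondary income = -9.2
Current account = -33.0 + 11.6 + (-9.2) = -30.6
Financial account = -(-30.6) = 30.6

30.6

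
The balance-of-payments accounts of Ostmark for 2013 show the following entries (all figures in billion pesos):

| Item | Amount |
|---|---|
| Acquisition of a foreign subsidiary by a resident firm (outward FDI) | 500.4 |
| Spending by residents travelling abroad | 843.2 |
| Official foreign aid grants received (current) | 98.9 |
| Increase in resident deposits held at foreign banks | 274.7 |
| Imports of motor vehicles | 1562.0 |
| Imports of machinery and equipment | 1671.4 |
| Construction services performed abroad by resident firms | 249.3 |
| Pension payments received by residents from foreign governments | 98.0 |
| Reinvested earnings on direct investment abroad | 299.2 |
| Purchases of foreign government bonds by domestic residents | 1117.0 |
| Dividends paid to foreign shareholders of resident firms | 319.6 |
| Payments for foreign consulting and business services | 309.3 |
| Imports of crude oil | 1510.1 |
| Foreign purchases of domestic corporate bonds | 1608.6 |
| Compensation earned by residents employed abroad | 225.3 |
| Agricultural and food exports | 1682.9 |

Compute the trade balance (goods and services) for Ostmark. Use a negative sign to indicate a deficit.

-3963.8

Goods: -1671.4 + 1682.9 - 1510.1 - 1562.0 = -3060.6
Services: -843.2 - 309.3 + 249.3 = -903.2
Trade balance = -3060.6 + (-903.2) = -3963.8
(Excluded from the trade balance — financial account: acquisition of a foreign subsidiary by a resident firm (outward FDI) 500.4, increase in resident deposits held at foreign banks 274.7, purchases of foreign government bonds by domestic residents 1117.0, foreign purchases of domestic corporate bonds 1608.6; secondary income: official foreign aid grants received (current) 98.9, pension payments received by residents from foreign governments 98.0; primary income: reinvested earnings on direct investment abroad 299.2, dividends paid to foreign shareholders of resident firms 319.6, compensation earned by residents employed abroad 225.3.)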